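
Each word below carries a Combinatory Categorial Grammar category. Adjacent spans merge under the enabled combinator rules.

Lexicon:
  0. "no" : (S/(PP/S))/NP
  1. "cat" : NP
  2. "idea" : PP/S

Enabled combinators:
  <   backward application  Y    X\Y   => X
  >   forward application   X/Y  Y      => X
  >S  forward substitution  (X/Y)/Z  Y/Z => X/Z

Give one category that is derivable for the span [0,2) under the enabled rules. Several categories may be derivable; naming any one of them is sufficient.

[0,3] S   >
  [0,2] S/(PP/S)   >
    [0,1] "no" : (S/(PP/S))/NP
    [1,2] "cat" : NP
  [2,3] "idea" : PP/S

S/(PP/S)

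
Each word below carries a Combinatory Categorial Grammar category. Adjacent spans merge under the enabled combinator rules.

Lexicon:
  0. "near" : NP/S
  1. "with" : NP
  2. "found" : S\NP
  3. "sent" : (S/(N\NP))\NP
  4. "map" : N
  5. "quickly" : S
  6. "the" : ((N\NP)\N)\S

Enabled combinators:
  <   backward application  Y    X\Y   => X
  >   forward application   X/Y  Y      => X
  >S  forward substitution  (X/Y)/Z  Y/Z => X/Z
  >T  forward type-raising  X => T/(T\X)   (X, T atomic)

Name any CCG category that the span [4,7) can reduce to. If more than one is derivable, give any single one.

[0,7] S   >
  [0,4] S/(N\NP)   <
    [0,3] NP   >
      [0,1] "near" : NP/S
      [1,3] S   >
        [1,2] S/(S\NP)   >T
          [1,2] "with" : NP
        [2,3] "found" : S\NP
    [3,4] "sent" : (S/(N\NP))\NP
  [4,7] N\NP   <
    [4,5] "map" : N
    [5,7] (N\NP)\N   <
      [5,6] "quickly" : S
      [6,7] "the" : ((N\NP)\N)\S

N\NP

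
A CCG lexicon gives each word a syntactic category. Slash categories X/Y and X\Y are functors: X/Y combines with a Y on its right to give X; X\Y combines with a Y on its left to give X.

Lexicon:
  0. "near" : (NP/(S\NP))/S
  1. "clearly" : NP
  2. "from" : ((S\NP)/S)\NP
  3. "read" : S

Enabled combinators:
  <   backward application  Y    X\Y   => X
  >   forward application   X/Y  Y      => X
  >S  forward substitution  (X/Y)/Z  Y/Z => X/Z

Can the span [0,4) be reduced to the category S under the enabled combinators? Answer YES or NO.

(NP/(S\NP))/S NP ((S\NP)/S)\NP S
CKY chart[0,4] = {NP}; S ∉ chart

NO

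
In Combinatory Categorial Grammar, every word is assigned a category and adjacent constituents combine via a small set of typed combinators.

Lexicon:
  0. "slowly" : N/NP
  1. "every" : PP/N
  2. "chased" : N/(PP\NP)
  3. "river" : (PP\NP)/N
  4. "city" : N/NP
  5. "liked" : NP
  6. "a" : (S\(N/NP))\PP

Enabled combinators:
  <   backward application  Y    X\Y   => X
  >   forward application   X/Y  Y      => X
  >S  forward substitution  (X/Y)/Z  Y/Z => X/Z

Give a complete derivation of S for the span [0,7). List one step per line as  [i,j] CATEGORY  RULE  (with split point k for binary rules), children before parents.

[0,1] N/NP  lex  "slowly"
[1,2] PP/N  lex  "every"
[2,3] N/(PP\NP)  lex  "chased"
[3,4] (PP\NP)/N  lex  "river"
[4,5] N/NP  lex  "city"
[5,6] NP  lex  "liked"
[4,6] N  >  k=5
[3,6] PP\NP  >  k=4
[2,6] N  >  k=3
[1,6] PP  >  k=2
[6,7] (S\(N/NP))\PP  lex  "a"
[1,7] S\(N/NP)  <  k=6
[0,7] S  <  k=1

[0,7] S   <
  [0,1] "slowly" : N/NP
  [1,7] S\(N/NP)   <
    [1,6] PP   >
      [1,2] "every" : PP/N
      [2,6] N   >
        [2,3] "chased" : N/(PP\NP)
        [3,6] PP\NP   >
          [3,4] "river" : (PP\NP)/N
          [4,6] N   >
            [4,5] "city" : N/NP
            [5,6] "liked" : NP
    [6,7] "a" : (S\(N/NP))\PP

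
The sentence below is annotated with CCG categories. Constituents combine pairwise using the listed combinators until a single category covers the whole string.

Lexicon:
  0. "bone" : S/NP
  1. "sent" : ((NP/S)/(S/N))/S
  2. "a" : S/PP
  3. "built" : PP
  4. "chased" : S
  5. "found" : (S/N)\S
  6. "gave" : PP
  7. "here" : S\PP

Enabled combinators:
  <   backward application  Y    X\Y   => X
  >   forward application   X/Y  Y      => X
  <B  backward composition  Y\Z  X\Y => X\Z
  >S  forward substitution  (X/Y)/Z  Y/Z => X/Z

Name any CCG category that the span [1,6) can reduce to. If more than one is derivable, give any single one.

[0,8] S   >
  [0,1] "bone" : S/NP
  [1,8] NP   >
    [1,6] NP/S   >
      [1,4] (NP/S)/(S/N)   >
        [1,2] "sent" : ((NP/S)/(S/N))/S
        [2,4] S   >
          [2,3] "a" : S/PP
          [3,4] "built" : PP
      [4,6] S/N   <
        [4,5] "chased" : S
        [5,6] "found" : (S/N)\S
    [6,8] S   <
      [6,7] "gave" : PP
      [7,8] "here" : S\PP

NP/S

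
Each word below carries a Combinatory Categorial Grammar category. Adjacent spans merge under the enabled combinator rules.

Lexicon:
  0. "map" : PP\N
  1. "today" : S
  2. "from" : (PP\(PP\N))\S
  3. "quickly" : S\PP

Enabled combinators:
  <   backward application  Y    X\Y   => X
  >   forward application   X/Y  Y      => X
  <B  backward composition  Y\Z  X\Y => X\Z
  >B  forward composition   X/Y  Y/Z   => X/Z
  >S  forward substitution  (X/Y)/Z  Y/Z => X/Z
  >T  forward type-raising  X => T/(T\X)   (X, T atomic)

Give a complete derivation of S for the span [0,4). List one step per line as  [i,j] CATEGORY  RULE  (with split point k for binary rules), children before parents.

[0,1] PP\N  lex  "map"
[1,2] S  lex  "today"
[2,3] (PP\(PP\N))\S  lex  "from"
[1,3] PP\(PP\N)  <  k=2
[0,3] PP  <  k=1
[3,4] S\PP  lex  "quickly"
[0,4] S  <  k=3

[0,4] S   <
  [0,3] PP   <
    [0,1] "map" : PP\N
    [1,3] PP\(PP\N)   <
      [1,2] "today" : S
      [2,3] "from" : (PP\(PP\N))\S
  [3,4] "quickly" : S\PP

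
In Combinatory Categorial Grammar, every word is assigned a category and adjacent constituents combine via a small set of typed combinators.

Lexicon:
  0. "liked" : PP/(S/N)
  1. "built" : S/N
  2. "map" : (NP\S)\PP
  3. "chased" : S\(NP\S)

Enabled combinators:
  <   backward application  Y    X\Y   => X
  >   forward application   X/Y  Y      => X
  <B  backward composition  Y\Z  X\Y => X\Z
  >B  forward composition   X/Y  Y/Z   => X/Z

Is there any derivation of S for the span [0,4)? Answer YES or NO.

YES

[0,4] S   <
  [0,2] PP   >
    [0,1] "liked" : PP/(S/N)
    [1,2] "built" : S/N
  [2,4] S\PP   <B
    [2,3] "map" : (NP\S)\PP
    [3,4] "chased" : S\(NP\S)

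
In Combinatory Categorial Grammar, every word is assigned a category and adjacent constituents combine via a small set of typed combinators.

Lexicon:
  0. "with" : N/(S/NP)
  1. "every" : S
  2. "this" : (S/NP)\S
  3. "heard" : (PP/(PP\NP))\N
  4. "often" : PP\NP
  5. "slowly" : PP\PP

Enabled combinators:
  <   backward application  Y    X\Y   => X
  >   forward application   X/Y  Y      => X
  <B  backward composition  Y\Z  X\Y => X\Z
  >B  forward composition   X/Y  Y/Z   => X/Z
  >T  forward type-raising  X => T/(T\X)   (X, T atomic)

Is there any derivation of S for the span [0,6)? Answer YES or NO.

NO

N/(S/NP) S (S/NP)\S (PP/(PP\NP))\N PP\NP PP\PP
CKY chart[0,6] = {N/(N\PP), NP/(NP\PP), PP, PP/(PP\PP), S/(S\PP)}; S ∉ chart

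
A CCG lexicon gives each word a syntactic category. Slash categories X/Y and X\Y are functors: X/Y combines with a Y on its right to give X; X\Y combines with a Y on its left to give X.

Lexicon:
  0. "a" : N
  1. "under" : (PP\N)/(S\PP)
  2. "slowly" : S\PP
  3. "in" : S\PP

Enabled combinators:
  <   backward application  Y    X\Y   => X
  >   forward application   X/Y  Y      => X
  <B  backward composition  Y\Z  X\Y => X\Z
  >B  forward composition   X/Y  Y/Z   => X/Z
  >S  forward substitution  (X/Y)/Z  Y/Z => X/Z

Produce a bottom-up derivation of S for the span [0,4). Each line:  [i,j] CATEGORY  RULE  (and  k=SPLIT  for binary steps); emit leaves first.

[0,4] S   <
  [0,3] PP   <
    [0,1] "a" : N
    [1,3] PP\N   >
      [1,2] "under" : (PP\N)/(S\PP)
      [2,3] "slowly" : S\PP
  [3,4] "in" : S\PP

[0,1] N  lex  "a"
[1,2] (PP\N)/(S\PP)  lex  "under"
[2,3] S\PP  lex  "slowly"
[1,3] PP\N  >  k=2
[0,3] PP  <  k=1
[3,4] S\PP  lex  "in"
[0,4] S  <  k=3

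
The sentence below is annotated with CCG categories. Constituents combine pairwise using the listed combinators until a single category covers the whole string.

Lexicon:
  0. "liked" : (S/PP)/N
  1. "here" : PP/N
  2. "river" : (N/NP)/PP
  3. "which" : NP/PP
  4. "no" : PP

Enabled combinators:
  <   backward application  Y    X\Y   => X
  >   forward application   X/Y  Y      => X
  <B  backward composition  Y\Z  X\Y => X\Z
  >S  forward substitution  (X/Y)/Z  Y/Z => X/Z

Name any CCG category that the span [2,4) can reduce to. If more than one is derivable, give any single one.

N/PP

[0,5] S   >
  [0,2] S/N   >S
    [0,1] "liked" : (S/PP)/N
    [1,2] "here" : PP/N
  [2,5] N   >
    [2,4] N/PP   >S
      [2,3] "river" : (N/NP)/PP
      [3,4] "which" : NP/PP
    [4,5] "no" : PP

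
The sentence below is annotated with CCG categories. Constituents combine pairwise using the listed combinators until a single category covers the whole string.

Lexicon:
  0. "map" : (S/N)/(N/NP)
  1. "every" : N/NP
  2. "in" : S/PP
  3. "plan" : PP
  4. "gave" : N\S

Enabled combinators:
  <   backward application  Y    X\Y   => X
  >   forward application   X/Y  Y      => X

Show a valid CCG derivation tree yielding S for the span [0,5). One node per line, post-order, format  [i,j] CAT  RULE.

[0,1] (S/N)/(N/NP)  lex  "map"
[1,2] N/NP  lex  "every"
[0,2] S/N  >  k=1
[2,3] S/PP  lex  "in"
[3,4] PP  lex  "plan"
[2,4] S  >  k=3
[4,5] N\S  lex  "gave"
[2,5] N  <  k=4
[0,5] S  >  k=2

[0,5] S   >
  [0,2] S/N   >
    [0,1] "map" : (S/N)/(N/NP)
    [1,2] "every" : N/NP
  [2,5] N   <
    [2,4] S   >
      [2,3] "in" : S/PP
      [3,4] "plan" : PP
    [4,5] "gave" : N\S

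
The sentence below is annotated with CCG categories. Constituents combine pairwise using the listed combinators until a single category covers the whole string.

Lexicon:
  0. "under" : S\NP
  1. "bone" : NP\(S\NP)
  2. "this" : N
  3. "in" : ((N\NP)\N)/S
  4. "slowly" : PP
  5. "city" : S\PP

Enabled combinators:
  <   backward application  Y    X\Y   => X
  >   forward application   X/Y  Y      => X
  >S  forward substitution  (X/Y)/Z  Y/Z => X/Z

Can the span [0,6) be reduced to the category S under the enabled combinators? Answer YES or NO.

NO

S\NP NP\(S\NP) N ((N\NP)\N)/S PP S\PP
CKY chart[0,6] = {N}; S ∉ chart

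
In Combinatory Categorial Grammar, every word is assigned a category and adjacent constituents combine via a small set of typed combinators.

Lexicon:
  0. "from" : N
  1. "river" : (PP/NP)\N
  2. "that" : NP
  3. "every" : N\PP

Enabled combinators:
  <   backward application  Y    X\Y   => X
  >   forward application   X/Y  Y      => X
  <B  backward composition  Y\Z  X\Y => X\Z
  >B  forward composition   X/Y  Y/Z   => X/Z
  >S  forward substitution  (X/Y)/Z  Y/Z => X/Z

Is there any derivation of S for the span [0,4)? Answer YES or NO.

NO

N (PP/NP)\N NP N\PP
CKY chart[0,4] = {N}; S ∉ chart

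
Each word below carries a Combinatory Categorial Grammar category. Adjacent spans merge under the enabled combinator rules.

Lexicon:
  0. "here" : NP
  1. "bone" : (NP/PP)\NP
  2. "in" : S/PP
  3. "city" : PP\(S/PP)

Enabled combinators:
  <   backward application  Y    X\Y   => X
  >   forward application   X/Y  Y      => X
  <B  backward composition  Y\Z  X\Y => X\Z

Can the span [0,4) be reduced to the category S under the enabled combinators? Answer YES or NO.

NP (NP/PP)\NP S/PP PP\(S/PP)
CKY chart[0,4] = {NP}; S ∉ chart

NO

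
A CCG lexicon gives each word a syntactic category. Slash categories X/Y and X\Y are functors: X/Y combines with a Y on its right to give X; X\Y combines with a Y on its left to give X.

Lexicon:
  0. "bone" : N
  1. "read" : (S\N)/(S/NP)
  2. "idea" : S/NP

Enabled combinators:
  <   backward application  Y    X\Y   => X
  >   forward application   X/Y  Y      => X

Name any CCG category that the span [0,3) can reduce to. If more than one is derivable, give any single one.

[0,3] S   <
  [0,1] "bone" : N
  [1,3] S\N   >
    [1,2] "read" : (S\N)/(S/NP)
    [2,3] "idea" : S/NP

S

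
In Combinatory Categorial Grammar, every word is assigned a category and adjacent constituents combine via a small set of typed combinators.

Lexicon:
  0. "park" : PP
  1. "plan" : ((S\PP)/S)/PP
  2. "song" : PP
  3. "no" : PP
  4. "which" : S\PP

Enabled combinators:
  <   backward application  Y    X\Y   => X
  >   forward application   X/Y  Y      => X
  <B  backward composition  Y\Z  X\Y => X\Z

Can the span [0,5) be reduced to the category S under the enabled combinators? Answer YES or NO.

YES

[0,5] S   <
  [0,1] "park" : PP
  [1,5] S\PP   >
    [1,3] (S\PP)/S   >
      [1,2] "plan" : ((S\PP)/S)/PP
      [2,3] "song" : PP
    [3,5] S   <
      [3,4] "no" : PP
      [4,5] "which" : S\PP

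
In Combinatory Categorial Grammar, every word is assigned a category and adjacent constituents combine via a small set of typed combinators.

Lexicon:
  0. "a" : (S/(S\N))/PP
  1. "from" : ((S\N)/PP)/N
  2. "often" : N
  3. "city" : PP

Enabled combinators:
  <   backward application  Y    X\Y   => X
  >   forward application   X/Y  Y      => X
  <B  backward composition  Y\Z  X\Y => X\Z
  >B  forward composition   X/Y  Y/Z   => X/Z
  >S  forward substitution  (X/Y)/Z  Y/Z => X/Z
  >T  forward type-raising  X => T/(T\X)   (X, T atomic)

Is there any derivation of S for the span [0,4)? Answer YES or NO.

[0,4] S   >
  [0,3] S/PP   >S
    [0,1] "a" : (S/(S\N))/PP
    [1,3] (S\N)/PP   >
      [1,2] "from" : ((S\N)/PP)/N
      [2,3] "often" : N
  [3,4] "city" : PP

YES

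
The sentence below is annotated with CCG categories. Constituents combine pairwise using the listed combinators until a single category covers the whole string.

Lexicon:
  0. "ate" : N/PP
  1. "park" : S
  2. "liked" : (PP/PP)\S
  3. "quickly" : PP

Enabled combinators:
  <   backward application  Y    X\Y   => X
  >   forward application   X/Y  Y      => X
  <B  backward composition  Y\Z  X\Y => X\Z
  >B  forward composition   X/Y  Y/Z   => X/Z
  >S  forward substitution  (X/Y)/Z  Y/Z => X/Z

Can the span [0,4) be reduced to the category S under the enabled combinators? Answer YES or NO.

N/PP S (PP/PP)\S PP
CKY chart[0,4] = {N}; S ∉ chart

NO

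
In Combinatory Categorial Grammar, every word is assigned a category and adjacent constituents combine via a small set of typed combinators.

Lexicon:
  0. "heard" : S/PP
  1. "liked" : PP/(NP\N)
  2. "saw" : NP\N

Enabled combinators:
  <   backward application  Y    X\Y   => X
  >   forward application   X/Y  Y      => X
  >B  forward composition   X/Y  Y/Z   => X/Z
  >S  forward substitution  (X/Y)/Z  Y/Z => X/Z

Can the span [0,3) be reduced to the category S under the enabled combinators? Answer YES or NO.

YES

[0,3] S   >
  [0,1] "heard" : S/PP
  [1,3] PP   >
    [1,2] "liked" : PP/(NP\N)
    [2,3] "saw" : NP\N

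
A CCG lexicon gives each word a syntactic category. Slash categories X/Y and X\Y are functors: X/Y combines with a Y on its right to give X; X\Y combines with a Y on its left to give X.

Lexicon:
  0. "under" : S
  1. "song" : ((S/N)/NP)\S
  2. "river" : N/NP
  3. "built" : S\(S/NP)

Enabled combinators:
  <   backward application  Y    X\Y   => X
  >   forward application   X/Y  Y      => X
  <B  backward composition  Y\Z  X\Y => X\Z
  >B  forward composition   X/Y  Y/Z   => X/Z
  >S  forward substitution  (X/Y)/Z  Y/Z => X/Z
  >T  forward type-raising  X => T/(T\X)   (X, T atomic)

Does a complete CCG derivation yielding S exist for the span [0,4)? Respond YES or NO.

[0,4] S   <
  [0,3] S/NP   >S
    [0,2] (S/N)/NP   <
      [0,1] "under" : S
      [1,2] "song" : ((S/N)/NP)\S
    [2,3] "river" : N/NP
  [3,4] "built" : S\(S/NP)

YES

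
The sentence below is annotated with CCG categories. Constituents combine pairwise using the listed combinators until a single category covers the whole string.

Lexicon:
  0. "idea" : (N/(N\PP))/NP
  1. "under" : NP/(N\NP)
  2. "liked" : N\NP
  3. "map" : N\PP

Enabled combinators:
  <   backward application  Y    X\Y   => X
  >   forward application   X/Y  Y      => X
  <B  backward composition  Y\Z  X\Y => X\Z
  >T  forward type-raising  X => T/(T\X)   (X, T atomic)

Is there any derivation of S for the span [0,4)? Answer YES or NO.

NO

(N/(N\PP))/NP NP/(N\NP) N\NP N\PP
CKY chart[0,4] = {N, N/(N\N), NP/(NP\N), PP/(PP\N), S/(S\N)}; S ∉ chart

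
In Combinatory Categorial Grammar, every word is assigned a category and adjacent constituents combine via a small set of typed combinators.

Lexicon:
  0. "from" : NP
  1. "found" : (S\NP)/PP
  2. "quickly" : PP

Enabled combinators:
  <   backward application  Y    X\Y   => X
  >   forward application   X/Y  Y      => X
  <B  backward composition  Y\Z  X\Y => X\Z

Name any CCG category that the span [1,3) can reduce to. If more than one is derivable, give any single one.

S\NP

[0,3] S   <
  [0,1] "from" : NP
  [1,3] S\NP   >
    [1,2] "found" : (S\NP)/PP
    [2,3] "quickly" : PP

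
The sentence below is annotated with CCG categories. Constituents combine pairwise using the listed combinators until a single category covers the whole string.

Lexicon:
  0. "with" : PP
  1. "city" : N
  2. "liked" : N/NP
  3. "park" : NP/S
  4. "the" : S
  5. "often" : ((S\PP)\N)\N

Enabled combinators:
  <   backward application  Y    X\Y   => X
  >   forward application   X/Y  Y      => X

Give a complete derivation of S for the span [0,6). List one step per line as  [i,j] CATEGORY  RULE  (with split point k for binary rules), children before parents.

[0,6] S   <
  [0,1] "with" : PP
  [1,6] S\PP   <
    [1,2] "city" : N
    [2,6] (S\PP)\N   <
      [2,5] N   >
        [2,3] "liked" : N/NP
        [3,5] NP   >
          [3,4] "park" : NP/S
          [4,5] "the" : S
      [5,6] "often" : ((S\PP)\N)\N

[0,1] PP  lex  "with"
[1,2] N  lex  "city"
[2,3] N/NP  lex  "liked"
[3,4] NP/S  lex  "park"
[4,5] S  lex  "the"
[3,5] NP  >  k=4
[2,5] N  >  k=3
[5,6] ((S\PP)\N)\N  lex  "often"
[2,6] (S\PP)\N  <  k=5
[1,6] S\PP  <  k=2
[0,6] S  <  k=1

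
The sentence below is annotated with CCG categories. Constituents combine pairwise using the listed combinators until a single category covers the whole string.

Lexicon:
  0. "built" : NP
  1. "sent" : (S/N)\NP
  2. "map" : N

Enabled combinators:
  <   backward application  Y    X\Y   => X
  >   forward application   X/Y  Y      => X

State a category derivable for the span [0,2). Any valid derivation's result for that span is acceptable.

[0,3] S   >
  [0,2] S/N   <
    [0,1] "built" : NP
    [1,2] "sent" : (S/N)\NP
  [2,3] "map" : N

S/N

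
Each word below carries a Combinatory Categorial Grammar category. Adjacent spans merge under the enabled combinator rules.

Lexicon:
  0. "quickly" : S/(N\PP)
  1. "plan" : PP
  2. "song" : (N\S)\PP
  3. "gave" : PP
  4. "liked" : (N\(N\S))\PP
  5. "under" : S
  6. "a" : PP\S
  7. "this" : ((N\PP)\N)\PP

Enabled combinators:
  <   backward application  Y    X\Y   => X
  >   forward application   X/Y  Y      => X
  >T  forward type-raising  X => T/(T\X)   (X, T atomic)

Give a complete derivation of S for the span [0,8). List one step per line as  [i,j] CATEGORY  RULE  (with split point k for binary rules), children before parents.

[0,1] S/(N\PP)  lex  "quickly"
[1,2] PP  lex  "plan"
[2,3] (N\S)\PP  lex  "song"
[1,3] N\S  <  k=2
[3,4] PP  lex  "gave"
[4,5] (N\(N\S))\PP  lex  "liked"
[3,5] N\(N\S)  <  k=4
[1,5] N  <  k=3
[5,6] S  lex  "under"
[5,6] PP/(PP\S)  >T
[6,7] PP\S  lex  "a"
[5,7] PP  >  k=6
[7,8] ((N\PP)\N)\PP  lex  "this"
[5,8] (N\PP)\N  <  k=7
[1,8] N\PP  <  k=5
[0,8] S  >  k=1

[0,8] S   >
  [0,1] "quickly" : S/(N\PP)
  [1,8] N\PP   <
    [1,5] N   <
      [1,3] N\S   <
        [1,2] "plan" : PP
        [2,3] "song" : (N\S)\PP
      [3,5] N\(N\S)   <
        [3,4] "gave" : PP
        [4,5] "liked" : (N\(N\S))\PP
    [5,8] (N\PP)\N   <
      [5,7] PP   >
        [5,6] PP/(PP\S)   >T
          [5,6] "under" : S
        [6,7] "a" : PP\S
      [7,8] "this" : ((N\PP)\N)\PP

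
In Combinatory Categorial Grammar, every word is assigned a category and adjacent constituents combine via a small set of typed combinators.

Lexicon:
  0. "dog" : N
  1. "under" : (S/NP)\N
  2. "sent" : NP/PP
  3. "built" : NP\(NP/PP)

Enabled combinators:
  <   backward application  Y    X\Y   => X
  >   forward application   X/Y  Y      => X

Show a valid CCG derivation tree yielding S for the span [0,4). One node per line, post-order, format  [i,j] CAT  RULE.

[0,1] N  lex  "dog"
[1,2] (S/NP)\N  lex  "under"
[0,2] S/NP  <  k=1
[2,3] NP/PP  lex  "sent"
[3,4] NP\(NP/PP)  lex  "built"
[2,4] NP  <  k=3
[0,4] S  >  k=2

[0,4] S   >
  [0,2] S/NP   <
    [0,1] "dog" : N
    [1,2] "under" : (S/NP)\N
  [2,4] NP   <
    [2,3] "sent" : NP/PP
    [3,4] "built" : NP\(NP/PP)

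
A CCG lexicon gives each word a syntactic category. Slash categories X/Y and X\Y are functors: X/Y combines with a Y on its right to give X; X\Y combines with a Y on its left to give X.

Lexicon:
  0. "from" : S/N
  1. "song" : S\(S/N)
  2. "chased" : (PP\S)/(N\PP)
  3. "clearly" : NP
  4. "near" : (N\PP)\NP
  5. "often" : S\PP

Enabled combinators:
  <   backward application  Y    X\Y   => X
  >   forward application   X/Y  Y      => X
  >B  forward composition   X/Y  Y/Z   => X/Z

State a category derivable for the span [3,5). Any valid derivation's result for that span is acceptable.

N\PP

[0,6] S   <
  [0,5] PP   <
    [0,2] S   <
      [0,1] "from" : S/N
      [1,2] "song" : S\(S/N)
    [2,5] PP\S   >
      [2,3] "chased" : (PP\S)/(N\PP)
      [3,5] N\PP   <
        [3,4] "clearly" : NP
        [4,5] "near" : (N\PP)\NP
  [5,6] "often" : S\PP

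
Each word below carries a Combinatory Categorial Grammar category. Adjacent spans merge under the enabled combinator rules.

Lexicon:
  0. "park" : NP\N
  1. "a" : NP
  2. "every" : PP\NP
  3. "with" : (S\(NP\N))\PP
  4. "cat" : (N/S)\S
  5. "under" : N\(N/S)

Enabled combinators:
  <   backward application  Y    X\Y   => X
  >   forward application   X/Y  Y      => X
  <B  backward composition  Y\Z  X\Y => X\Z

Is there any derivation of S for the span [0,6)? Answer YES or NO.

NP\N NP PP\NP (S\(NP\N))\PP (N/S)\S N\(N/S)
CKY chart[0,6] = {N}; S ∉ chart

NO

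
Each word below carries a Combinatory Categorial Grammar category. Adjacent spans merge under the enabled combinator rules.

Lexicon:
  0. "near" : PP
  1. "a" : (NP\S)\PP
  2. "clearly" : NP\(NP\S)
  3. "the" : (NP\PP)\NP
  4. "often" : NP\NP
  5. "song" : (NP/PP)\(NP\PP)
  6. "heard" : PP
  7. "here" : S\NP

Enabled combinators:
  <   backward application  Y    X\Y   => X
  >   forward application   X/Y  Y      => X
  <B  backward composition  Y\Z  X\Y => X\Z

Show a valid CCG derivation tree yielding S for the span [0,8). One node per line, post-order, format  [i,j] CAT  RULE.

[0,8] S   <
  [0,7] NP   >
    [0,6] NP/PP   <
      [0,5] NP\PP   <B
        [0,4] NP\PP   <
          [0,3] NP   <
            [0,1] "near" : PP
            [1,3] NP\PP   <B
              [1,2] "a" : (NP\S)\PP
              [2,3] "clearly" : NP\(NP\S)
          [3,4] "the" : (NP\PP)\NP
        [4,5] "often" : NP\NP
      [5,6] "song" : (NP/PP)\(NP\PP)
    [6,7] "heard" : PP
  [7,8] "here" : S\NP

[0,1] PP  lex  "near"
[1,2] (NP\S)\PP  lex  "a"
[2,3] NP\(NP\S)  lex  "clearly"
[1,3] NP\PP  <B  k=2
[0,3] NP  <  k=1
[3,4] (NP\PP)\NP  lex  "the"
[0,4] NP\PP  <  k=3
[4,5] NP\NP  lex  "often"
[0,5] NP\PP  <B  k=4
[5,6] (NP/PP)\(NP\PP)  lex  "song"
[0,6] NP/PP  <  k=5
[6,7] PP  lex  "heard"
[0,7] NP  >  k=6
[7,8] S\NP  lex  "here"
[0,8] S  <  k=7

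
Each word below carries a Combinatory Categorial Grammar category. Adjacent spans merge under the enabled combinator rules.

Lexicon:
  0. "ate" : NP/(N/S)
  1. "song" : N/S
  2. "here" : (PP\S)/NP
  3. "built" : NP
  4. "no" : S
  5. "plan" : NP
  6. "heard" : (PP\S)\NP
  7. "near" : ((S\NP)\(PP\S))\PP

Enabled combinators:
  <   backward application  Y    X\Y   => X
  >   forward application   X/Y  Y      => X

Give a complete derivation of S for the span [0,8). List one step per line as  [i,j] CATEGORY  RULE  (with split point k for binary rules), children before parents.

[0,8] S   <
  [0,2] NP   >
    [0,1] "ate" : NP/(N/S)
    [1,2] "song" : N/S
  [2,8] S\NP   <
    [2,4] PP\S   >
      [2,3] "here" : (PP\S)/NP
      [3,4] "built" : NP
    [4,8] (S\NP)\(PP\S)   <
      [4,7] PP   <
        [4,5] "no" : S
        [5,7] PP\S   <
          [5,6] "plan" : NP
          [6,7] "heard" : (PP\S)\NP
      [7,8] "near" : ((S\NP)\(PP\S))\PP

[0,1] NP/(N/S)  lex  "ate"
[1,2] N/S  lex  "song"
[0,2] NP  >  k=1
[2,3] (PP\S)/NP  lex  "here"
[3,4] NP  lex  "built"
[2,4] PP\S  >  k=3
[4,5] S  lex  "no"
[5,6] NP  lex  "plan"
[6,7] (PP\S)\NP  lex  "heard"
[5,7] PP\S  <  k=6
[4,7] PP  <  k=5
[7,8] ((S\NP)\(PP\S))\PP  lex  "near"
[4,8] (S\NP)\(PP\S)  <  k=7
[2,8] S\NP  <  k=4
[0,8] S  <  k=2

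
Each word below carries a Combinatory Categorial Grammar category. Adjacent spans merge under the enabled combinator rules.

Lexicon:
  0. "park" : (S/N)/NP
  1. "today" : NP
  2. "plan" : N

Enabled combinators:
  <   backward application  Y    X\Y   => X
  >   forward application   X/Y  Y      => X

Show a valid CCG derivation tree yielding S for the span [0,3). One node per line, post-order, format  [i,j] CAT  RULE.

[0,1] (S/N)/NP  lex  "park"
[1,2] NP  lex  "today"
[0,2] S/N  >  k=1
[2,3] N  lex  "plan"
[0,3] S  >  k=2

[0,3] S   >
  [0,2] S/N   >
    [0,1] "park" : (S/N)/NP
    [1,2] "today" : NP
  [2,3] "plan" : N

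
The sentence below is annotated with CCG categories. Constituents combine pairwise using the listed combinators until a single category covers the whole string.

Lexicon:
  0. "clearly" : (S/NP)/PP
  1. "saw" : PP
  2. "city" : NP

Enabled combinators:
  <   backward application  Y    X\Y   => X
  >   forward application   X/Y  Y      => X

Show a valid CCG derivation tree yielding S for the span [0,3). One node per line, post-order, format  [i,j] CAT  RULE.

[0,3] S   >
  [0,2] S/NP   >
    [0,1] "clearly" : (S/NP)/PP
    [1,2] "saw" : PP
  [2,3] "city" : NP

[0,1] (S/NP)/PP  lex  "clearly"
[1,2] PP  lex  "saw"
[0,2] S/NP  >  k=1
[2,3] NP  lex  "city"
[0,3] S  >  k=2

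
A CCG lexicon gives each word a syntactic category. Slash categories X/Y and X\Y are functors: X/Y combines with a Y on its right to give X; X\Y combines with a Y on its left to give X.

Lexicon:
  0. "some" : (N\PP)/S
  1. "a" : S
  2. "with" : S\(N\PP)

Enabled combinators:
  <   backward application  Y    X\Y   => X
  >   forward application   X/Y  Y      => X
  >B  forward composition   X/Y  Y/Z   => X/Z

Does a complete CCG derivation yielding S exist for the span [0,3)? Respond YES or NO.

[0,3] S   <
  [0,2] N\PP   >
    [0,1] "some" : (N\PP)/S
    [1,2] "a" : S
  [2,3] "with" : S\(N\PP)

YES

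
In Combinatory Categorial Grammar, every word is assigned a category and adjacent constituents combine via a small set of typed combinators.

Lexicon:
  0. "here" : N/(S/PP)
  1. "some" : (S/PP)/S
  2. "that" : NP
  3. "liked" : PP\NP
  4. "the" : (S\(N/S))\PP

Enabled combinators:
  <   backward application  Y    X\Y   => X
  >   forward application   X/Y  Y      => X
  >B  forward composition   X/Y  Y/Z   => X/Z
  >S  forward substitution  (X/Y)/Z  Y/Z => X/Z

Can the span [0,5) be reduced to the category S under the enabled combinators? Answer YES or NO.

[0,5] S   <
  [0,2] N/S   >B
    [0,1] "here" : N/(S/PP)
    [1,2] "some" : (S/PP)/S
  [2,5] S\(N/S)   <
    [2,4] PP   <
      [2,3] "that" : NP
      [3,4] "liked" : PP\NP
    [4,5] "the" : (S\(N/S))\PP

YES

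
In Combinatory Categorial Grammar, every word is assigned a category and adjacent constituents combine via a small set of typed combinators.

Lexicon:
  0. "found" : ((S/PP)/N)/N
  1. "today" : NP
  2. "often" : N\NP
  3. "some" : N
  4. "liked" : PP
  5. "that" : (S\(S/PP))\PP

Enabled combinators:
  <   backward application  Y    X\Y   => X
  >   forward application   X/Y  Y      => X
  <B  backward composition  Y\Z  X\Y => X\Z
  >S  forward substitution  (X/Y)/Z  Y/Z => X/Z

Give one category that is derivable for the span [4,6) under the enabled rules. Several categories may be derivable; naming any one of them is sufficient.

[0,6] S   <
  [0,4] S/PP   >
    [0,3] (S/PP)/N   >
      [0,1] "found" : ((S/PP)/N)/N
      [1,3] N   <
        [1,2] "today" : NP
        [2,3] "often" : N\NP
    [3,4] "some" : N
  [4,6] S\(S/PP)   <
    [4,5] "liked" : PP
    [5,6] "that" : (S\(S/PP))\PP

S\(S/PP)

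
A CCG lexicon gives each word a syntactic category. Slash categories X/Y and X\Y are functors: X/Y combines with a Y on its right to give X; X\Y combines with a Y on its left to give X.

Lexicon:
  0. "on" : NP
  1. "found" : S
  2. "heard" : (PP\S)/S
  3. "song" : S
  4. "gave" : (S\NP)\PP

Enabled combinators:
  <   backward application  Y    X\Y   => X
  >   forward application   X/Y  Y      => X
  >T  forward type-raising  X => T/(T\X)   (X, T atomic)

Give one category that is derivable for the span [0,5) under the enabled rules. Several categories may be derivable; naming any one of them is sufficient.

[0,5] S   <
  [0,1] "on" : NP
  [1,5] S\NP   <
    [1,4] PP   <
      [1,2] "found" : S
      [2,4] PP\S   >
        [2,3] "heard" : (PP\S)/S
        [3,4] "song" : S
    [4,5] "gave" : (S\NP)\PP

S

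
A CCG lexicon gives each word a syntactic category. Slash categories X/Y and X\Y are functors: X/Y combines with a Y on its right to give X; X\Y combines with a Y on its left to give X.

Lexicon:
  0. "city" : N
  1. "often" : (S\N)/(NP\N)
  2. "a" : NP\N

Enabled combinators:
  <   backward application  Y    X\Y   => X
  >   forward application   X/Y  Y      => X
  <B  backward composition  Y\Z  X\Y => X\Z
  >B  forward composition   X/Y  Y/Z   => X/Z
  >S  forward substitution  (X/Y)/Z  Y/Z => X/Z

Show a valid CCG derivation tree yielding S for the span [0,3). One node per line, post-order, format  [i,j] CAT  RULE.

[0,3] S   <
  [0,1] "city" : N
  [1,3] S\N   >
    [1,2] "often" : (S\N)/(NP\N)
    [2,3] "a" : NP\N

[0,1] N  lex  "city"
[1,2] (S\N)/(NP\N)  lex  "often"
[2,3] NP\N  lex  "a"
[1,3] S\N  >  k=2
[0,3] S  <  k=1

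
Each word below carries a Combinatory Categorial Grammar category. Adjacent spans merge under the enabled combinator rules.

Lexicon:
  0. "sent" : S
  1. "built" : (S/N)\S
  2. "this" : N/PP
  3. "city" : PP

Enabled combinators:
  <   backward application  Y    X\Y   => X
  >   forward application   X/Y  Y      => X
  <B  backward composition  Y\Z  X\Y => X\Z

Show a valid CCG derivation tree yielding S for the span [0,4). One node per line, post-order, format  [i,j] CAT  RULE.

[0,1] S  lex  "sent"
[1,2] (S/N)\S  lex  "built"
[0,2] S/N  <  k=1
[2,3] N/PP  lex  "this"
[3,4] PP  lex  "city"
[2,4] N  >  k=3
[0,4] S  >  k=2

[0,4] S   >
  [0,2] S/N   <
    [0,1] "sent" : S
    [1,2] "built" : (S/N)\S
  [2,4] N   >
    [2,3] "this" : N/PP
    [3,4] "city" : PP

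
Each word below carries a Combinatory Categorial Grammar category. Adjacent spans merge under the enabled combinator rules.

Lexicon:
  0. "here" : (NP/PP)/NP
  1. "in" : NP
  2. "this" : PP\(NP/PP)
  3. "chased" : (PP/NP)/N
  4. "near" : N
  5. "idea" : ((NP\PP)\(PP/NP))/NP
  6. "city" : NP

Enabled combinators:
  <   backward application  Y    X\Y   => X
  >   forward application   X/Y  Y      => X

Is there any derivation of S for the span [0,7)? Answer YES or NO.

NO

(NP/PP)/NP NP PP\(NP/PP) (PP/NP)/N N ((NP\PP)\(PP/NP))/NP NP
CKY chart[0,7] = {NP}; S ∉ chart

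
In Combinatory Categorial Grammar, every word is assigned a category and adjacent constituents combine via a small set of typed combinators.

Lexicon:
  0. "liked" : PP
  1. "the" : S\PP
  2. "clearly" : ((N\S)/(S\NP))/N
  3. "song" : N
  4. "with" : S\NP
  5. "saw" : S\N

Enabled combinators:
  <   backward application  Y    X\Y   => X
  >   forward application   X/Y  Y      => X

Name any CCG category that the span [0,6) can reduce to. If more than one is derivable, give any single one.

S

[0,6] S   <
  [0,5] N   <
    [0,2] S   <
      [0,1] "liked" : PP
      [1,2] "the" : S\PP
    [2,5] N\S   >
      [2,4] (N\S)/(S\NP)   >
        [2,3] "clearly" : ((N\S)/(S\NP))/N
        [3,4] "song" : N
      [4,5] "with" : S\NP
  [5,6] "saw" : S\N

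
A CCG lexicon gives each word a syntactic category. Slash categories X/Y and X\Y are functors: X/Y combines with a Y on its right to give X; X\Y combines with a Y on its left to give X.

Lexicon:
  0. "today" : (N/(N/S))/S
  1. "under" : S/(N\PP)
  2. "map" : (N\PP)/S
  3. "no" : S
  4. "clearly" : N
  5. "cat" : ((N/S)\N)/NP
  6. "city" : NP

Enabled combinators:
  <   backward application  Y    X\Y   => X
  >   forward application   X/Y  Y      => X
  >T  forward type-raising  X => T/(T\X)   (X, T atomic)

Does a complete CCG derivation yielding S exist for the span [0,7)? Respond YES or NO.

(N/(N/S))/S S/(N\PP) (N\PP)/S S N ((N/S)\N)/NP NP
CKY chart[0,7] = {N, N/(N\N), NP/(NP\N), PP/(PP\N), S/(S\N)}; S ∉ chart

NO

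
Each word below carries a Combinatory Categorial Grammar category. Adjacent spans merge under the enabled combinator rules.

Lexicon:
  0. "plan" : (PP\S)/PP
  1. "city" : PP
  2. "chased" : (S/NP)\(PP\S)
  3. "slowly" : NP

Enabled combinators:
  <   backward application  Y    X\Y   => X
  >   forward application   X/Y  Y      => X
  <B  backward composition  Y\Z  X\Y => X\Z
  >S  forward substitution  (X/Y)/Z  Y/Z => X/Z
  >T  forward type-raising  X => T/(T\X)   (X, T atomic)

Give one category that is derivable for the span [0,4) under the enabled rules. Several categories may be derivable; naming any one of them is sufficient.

[0,4] S   >
  [0,3] S/NP   <
    [0,2] PP\S   >
      [0,1] "plan" : (PP\S)/PP
      [1,2] "city" : PP
    [2,3] "chased" : (S/NP)\(PP\S)
  [3,4] "slowly" : NP

S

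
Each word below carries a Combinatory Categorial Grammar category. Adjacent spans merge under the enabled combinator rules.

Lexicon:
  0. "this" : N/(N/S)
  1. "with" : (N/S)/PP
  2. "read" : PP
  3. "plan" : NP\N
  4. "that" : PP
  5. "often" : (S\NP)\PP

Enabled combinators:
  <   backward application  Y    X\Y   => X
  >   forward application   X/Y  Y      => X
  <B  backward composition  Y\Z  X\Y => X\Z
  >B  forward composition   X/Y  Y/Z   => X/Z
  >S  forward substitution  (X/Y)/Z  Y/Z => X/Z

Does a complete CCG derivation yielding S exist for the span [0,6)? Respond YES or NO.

[0,6] S   <
  [0,3] N   >
    [0,1] "this" : N/(N/S)
    [1,3] N/S   >
      [1,2] "with" : (N/S)/PP
      [2,3] "read" : PP
  [3,6] S\N   <B
    [3,4] "plan" : NP\N
    [4,6] S\NP   <
      [4,5] "that" : PP
      [5,6] "often" : (S\NP)\PP

YES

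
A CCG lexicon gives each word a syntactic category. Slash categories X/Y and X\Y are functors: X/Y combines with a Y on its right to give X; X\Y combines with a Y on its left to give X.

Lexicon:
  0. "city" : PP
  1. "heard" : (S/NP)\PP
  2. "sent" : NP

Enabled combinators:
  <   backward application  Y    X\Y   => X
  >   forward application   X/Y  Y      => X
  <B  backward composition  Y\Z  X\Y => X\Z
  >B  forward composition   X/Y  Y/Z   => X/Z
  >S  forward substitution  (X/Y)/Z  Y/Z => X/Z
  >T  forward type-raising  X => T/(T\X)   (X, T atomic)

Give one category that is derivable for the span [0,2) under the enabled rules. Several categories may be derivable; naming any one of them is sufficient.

S/NP

[0,3] S   >
  [0,2] S/NP   <
    [0,1] "city" : PP
    [1,2] "heard" : (S/NP)\PP
  [2,3] "sent" : NP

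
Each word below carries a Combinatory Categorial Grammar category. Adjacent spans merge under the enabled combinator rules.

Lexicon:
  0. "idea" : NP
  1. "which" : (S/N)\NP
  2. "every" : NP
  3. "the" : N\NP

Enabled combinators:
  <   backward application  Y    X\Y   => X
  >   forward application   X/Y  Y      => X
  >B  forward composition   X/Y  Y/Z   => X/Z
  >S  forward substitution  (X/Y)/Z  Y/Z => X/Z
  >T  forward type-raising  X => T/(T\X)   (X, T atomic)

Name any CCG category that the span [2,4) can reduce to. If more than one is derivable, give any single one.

N

[0,4] S   >
  [0,2] S/N   <
    [0,1] "idea" : NP
    [1,2] "which" : (S/N)\NP
  [2,4] N   >
    [2,3] N/(N\NP)   >T
      [2,3] "every" : NP
    [3,4] "the" : N\NP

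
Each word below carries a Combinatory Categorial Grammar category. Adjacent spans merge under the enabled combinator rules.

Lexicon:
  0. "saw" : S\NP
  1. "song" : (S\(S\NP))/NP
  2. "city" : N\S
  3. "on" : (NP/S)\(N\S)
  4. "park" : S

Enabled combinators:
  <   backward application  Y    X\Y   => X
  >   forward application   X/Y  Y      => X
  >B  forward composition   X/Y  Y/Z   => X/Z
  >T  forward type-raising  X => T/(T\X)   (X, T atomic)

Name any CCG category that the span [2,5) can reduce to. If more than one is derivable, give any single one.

NP

[0,5] S   <
  [0,1] "saw" : S\NP
  [1,5] S\(S\NP)   >
    [1,2] "song" : (S\(S\NP))/NP
    [2,5] NP   >
      [2,4] NP/S   <
        [2,3] "city" : N\S
        [3,4] "on" : (NP/S)\(N\S)
      [4,5] "park" : S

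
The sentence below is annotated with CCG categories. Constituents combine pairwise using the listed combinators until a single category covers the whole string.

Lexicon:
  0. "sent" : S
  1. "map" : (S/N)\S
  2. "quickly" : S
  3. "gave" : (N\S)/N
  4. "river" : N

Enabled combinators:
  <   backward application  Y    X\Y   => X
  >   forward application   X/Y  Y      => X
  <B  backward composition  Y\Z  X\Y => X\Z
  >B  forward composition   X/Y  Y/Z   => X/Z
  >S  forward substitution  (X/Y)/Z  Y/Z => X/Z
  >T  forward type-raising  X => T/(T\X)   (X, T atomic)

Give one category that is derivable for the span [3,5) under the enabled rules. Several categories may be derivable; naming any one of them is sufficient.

[0,5] S   >
  [0,2] S/N   <
    [0,1] "sent" : S
    [1,2] "map" : (S/N)\S
  [2,5] N   <
    [2,3] "quickly" : S
    [3,5] N\S   >
      [3,4] "gave" : (N\S)/N
      [4,5] "river" : N

N\S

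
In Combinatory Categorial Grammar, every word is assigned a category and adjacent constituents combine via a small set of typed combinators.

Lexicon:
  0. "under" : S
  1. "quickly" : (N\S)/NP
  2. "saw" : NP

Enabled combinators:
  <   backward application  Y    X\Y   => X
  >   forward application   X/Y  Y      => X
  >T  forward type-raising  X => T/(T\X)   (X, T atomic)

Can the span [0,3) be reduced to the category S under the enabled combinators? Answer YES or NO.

S (N\S)/NP NP
CKY chart[0,3] = {N, N/(N\N), NP/(NP\N), PP/(PP\N), S/(S\N)}; S ∉ chart

NO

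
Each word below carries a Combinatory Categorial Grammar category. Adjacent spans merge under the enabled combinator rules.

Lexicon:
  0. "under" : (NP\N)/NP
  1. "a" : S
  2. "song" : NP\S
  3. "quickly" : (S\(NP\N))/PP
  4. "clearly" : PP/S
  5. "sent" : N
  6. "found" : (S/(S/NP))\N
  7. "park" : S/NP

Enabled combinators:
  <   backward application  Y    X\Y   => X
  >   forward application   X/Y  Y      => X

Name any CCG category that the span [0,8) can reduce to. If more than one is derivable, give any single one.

[0,8] S   <
  [0,3] NP\N   >
    [0,1] "under" : (NP\N)/NP
    [1,3] NP   <
      [1,2] "a" : S
      [2,3] "song" : NP\S
  [3,8] S\(NP\N)   >
    [3,4] "quickly" : (S\(NP\N))/PP
    [4,8] PP   >
      [4,5] "clearly" : PP/S
      [5,8] S   >
        [5,7] S/(S/NP)   <
          [5,6] "sent" : N
          [6,7] "found" : (S/(S/NP))\N
        [7,8] "park" : S/NP

S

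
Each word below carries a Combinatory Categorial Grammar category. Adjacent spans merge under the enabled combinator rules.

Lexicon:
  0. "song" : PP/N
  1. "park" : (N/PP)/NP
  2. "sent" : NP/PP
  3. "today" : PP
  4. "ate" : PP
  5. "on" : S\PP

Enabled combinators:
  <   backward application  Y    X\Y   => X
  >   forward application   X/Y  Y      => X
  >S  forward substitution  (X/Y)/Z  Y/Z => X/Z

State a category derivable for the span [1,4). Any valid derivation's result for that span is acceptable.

N/PP

[0,6] S   <
  [0,5] PP   >
    [0,1] "song" : PP/N
    [1,5] N   >
      [1,4] N/PP   >
        [1,2] "park" : (N/PP)/NP
        [2,4] NP   >
          [2,3] "sent" : NP/PP
          [3,4] "today" : PP
      [4,5] "ate" : PP
  [5,6] "on" : S\PP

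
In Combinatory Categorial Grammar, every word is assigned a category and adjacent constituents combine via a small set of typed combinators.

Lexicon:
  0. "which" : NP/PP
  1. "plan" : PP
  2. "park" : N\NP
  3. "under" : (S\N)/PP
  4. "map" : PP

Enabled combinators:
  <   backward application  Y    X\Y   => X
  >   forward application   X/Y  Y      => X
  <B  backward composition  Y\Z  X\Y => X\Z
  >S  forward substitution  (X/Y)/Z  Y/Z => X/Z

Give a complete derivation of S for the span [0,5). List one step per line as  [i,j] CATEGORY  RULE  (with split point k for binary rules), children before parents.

[0,1] NP/PP  lex  "which"
[1,2] PP  lex  "plan"
[0,2] NP  >  k=1
[2,3] N\NP  lex  "park"
[0,3] N  <  k=2
[3,4] (S\N)/PP  lex  "under"
[4,5] PP  lex  "map"
[3,5] S\N  >  k=4
[0,5] S  <  k=3

[0,5] S   <
  [0,3] N   <
    [0,2] NP   >
      [0,1] "which" : NP/PP
      [1,2] "plan" : PP
    [2,3] "park" : N\NP
  [3,5] S\N   >
    [3,4] "under" : (S\N)/PP
    [4,5] "map" : PP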